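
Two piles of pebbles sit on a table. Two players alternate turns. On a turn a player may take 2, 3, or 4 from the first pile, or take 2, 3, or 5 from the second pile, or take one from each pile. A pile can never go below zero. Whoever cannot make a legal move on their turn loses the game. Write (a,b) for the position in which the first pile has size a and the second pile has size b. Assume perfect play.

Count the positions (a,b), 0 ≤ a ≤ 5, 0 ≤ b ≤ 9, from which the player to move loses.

15

Classify positions by backward induction: terminal positions (no move available) are L. From any other position, the mover wins iff some move reaches an L.
Every move lowers a or b (never raises either), so fill the grid row by row in increasing a, and left to right within a row: each cell's successors are then already labelled.
      b=0  b=1  b=2  b=3  b=4  b=5  b=6  b=7  b=8  b=9
a=0:    L    L    W    W    W    W    W    L    L    W
a=1:    L    W    W    W    L    W    W    W    W    W
a=2:    W    W    L    L    W    W    W    W    W    L
a=3:    W    W    L    W    W    W    L    W    W    W
a=4:    W    W    W    W    W    L    L    W    W    W
a=5:    W    L    W    W    W    L    W    W    W    W
Cells with no legal move (terminal, hence L): (0,0), (0,1), (1,0).
The remaining L cells, each justified by listing all of its moves:
(0,7): only reaches (0,5)(W), (0,4)(W), (0,2)(W), all W → L
(0,8): only reaches (0,6)(W), (0,5)(W), (0,3)(W), all W → L
(1,4): only reaches (1,2)(W), (1,1)(W), (0,3)(W), all W → L
(2,2): only reaches (0,2)(W), (2,0)(W), (1,1)(W), all W → L
(2,3): only reaches (0,3)(W), (2,1)(W), (2,0)(W), (1,2)(W), all W → L
(2,9): only reaches (0,9)(W), (2,7)(W), (2,6)(W), (2,4)(W), (1,8)(W), all W → L
(3,2): only reaches (1,2)(W), (0,2)(W), (3,0)(W), (2,1)(W), all W → L
(3,6): only reaches (1,6)(W), (0,6)(W), (3,4)(W), (3,3)(W), (3,1)(W), (2,5)(W), all W → L
(4,5): only reaches (2,5)(W), (1,5)(W), (0,5)(W), (4,3)(W), (4,2)(W), (4,0)(W), (3,4)(W), all W → L
(4,6): only reaches (2,6)(W), (1,6)(W), (0,6)(W), (4,4)(W), (4,3)(W), (4,1)(W), (3,5)(W), all W → L
(5,1): only reaches (3,1)(W), (2,1)(W), (1,1)(W), (4,0)(W), all W → L
(5,5): only reaches (3,5)(W), (2,5)(W), (1,5)(W), (5,3)(W), (5,2)(W), (5,0)(W), (4,4)(W), all W → L
Every other cell has at least one move into one of the L cells above, so it is W.
L cells per row: a=0: 4, a=1: 2, a=2: 3, a=3: 2, a=4: 2, a=5: 2; total 15.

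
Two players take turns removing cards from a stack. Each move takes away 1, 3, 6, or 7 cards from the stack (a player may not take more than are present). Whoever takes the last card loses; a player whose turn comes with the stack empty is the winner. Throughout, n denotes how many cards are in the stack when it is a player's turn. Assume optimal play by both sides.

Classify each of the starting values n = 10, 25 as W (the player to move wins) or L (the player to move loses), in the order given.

10: W, 25: L

Build the W/L table. Terminal = W. A non-terminal position is W if it has a move to some L; otherwise it is L.
n=0: no move; the opponent has just taken the last card and therefore loses → W
n=1: L (sole option 0(W) is W)
n=2: W (go to 1, an L position)
n=3: L (options 2(W), 0(W) are all W)
n=4: W (go to 3, an L position)
n=5: L (options 4(W), 2(W) are all W)
n=6: W (go to 5, an L position)
n=7: W (go to 1, an L position)
n=8: W (go to 5, an L position)
n=9: W (go to 3, an L position)
n=10: W (go to 3, an L position)
n=11: W (go to 5, an L position)
n=12: W (go to 5, an L position)
n=13: L (options 12(W), 10(W), 7(W), 6(W) are all W)
n=14: W (go to 13, an L position)
n=15: L (options 14(W), 12(W), 9(W), 8(W) are all W)
n=16: W (go to 15, an L position)
n=17: L (options 16(W), 14(W), 11(W), 10(W) are all W)
n=18: W (go to 17, an L position)
n=19: W (go to 13, an L position)
n=20: W (go to 17, an L position)
n=21: W (go to 15, an L position)
n=22: W (go to 15, an L position)
n=23: W (go to 17, an L position)
n=24: W (go to 17, an L position)
n=25: L (options 24(W), 22(W), 19(W), 18(W) are all W)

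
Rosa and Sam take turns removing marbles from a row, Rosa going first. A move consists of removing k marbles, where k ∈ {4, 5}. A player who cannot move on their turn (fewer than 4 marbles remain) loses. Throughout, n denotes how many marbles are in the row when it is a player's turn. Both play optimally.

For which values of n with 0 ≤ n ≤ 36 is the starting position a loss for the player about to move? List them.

0, 1, 2, 3, 9, 10, 11, 12, 18, 19, 20, 21, 27, 28, 29, 30, 36

Classify positions by backward induction: terminal positions (no move available) are L. From any other position, the mover wins iff some move reaches an L.
n=0: no move → L
n=1: no move → L
n=2: no move → L
n=3: no move → L
n=4: W (go to 0, an L position)
n=5: W (go to 1, an L position)
n=6: W (go to 2, an L position)
n=7: W (go to 3, an L position)
n=8: W (go to 3, an L position)
n=9: L (options 5(W), 4(W) are all W)
n=10: L (options 6(W), 5(W) are all W)
n=11: L (options 7(W), 6(W) are all W)
n=12: L (options 8(W), 7(W) are all W)
n=13: W (go to 9, an L position)
n=14: W (go to 10, an L position)
n=15: W (go to 11, an L position)
n=16: W (go to 12, an L position)
n=17: W (go to 12, an L position)
n=18: L (options 14(W), 13(W) are all W)
n=19: L (options 15(W), 14(W) are all W)
n=20: L (options 16(W), 15(W) are all W)
n=21: L (options 17(W), 16(W) are all W)
n=22: W (go to 18, an L position)
n=23: W (go to 19, an L position)
n=24: W (go to 20, an L position)
n=25: W (go to 21, an L position)
n=26: W (go to 21, an L position)
n=27: L (options 23(W), 22(W) are all W)
n=28: L (options 24(W), 23(W) are all W)
n=29: L (options 25(W), 24(W) are all W)
n=30: L (options 26(W), 25(W) are all W)
n=31: W (go to 27, an L position)
n=32: W (go to 28, an L position)
n=33: W (go to 29, an L position)
n=34: W (go to 30, an L position)
n=35: W (go to 30, an L position)
n=36: L (options 32(W), 31(W) are all W)
Reading off the rows marked L gives the requested list; there are 17 such values of n.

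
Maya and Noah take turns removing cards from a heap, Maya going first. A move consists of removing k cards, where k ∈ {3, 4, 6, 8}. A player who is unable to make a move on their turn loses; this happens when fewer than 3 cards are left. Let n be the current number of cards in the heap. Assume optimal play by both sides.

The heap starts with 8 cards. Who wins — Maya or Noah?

Use the standard recursion: the mover loses at a terminal position; elsewhere, the mover wins exactly when some move hands the opponent an L position.
n=0: no move → L
n=1: no move → L
n=2: no move → L
n=3: can move to 0, which is L ⇒ W
n=4: can move to 1, which is L ⇒ W
n=5: can move to 2, which is L ⇒ W
n=6: can move to 2, which is L ⇒ W
n=7: can move to 1, which is L ⇒ W
n=8: can move to 2, which is L ⇒ W
The starting position 8 is W: Maya should remove 6, leaving 2, handing over an L position.

Maya wins.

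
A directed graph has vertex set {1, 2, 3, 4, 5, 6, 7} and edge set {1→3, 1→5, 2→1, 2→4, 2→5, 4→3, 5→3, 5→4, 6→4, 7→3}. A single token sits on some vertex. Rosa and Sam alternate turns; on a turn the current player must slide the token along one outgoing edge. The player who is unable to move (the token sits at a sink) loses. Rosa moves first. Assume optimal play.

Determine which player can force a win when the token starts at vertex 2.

Build the W/L table. Terminal = L. A non-terminal position is W if it has a move to some L; otherwise it is L.
Every edge goes from a vertex to one that appears earlier in the order 3, 4, 5, 1, 2, 6, 7, so processing vertices in that order labels each vertex after all of its successors.
3: no outgoing edge → L
4: W (go to 3, an L position)
5: W (go to 3, an L position)
1: W (go to 3, an L position)
2: L (options 1(W), 5(W), 4(W) are all W)
6: L (sole option 4(W) is W)
7: W (go to 3, an L position)
Every move from 2 reaches a W position, so the mover loses.

Sam wins.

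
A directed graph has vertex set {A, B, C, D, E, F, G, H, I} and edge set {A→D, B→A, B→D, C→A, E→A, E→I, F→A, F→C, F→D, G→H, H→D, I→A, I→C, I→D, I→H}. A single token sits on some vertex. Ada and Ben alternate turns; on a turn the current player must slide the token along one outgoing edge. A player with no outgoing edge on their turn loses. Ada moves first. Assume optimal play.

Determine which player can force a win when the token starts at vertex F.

Ada wins.

Classify positions by backward induction: terminal positions (no move available) are L. From any other position, the mover wins iff some move reaches an L.
Every edge goes from a vertex to one that appears earlier in the order D, A, H, C, I, F, G, E, B, so processing vertices in that order labels each vertex after all of its successors.
D: no outgoing edge → L
A: reaches L-position D → W
H: reaches L-position D → W
C: only reaches A(W), which is W → L
I: reaches L-position C → W
F: reaches L-position C → W
G: only reaches H(W), which is W → L
E: only reaches I(W), A(W), all W → L
B: reaches L-position D → W
From F Ada can move to C, reaching an L position.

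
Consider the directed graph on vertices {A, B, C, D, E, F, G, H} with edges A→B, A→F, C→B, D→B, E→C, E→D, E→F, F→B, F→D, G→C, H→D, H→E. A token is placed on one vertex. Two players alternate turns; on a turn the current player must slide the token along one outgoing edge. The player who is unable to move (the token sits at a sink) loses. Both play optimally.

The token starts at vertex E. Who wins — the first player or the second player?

The second player wins.

Label each position W (a win for the player to move) or L (a loss). A position with no legal move is L; any other position is W exactly when some move reaches an L, and L when every move reaches a W.
Every edge goes from a vertex to one that appears earlier in the order B, D, F, C, E, A, G, H, so processing vertices in that order labels each vertex after all of its successors.
B: no outgoing edge → L
D: can move to B, which is L ⇒ W
F: can move to B, which is L ⇒ W
C: can move to B, which is L ⇒ W
E: moves to C(W), F(W), D(W); every one is W ⇒ L
A: can move to B, which is L ⇒ W
G: the only move is to C(W), a W ⇒ L
H: can move to E, which is L ⇒ W
Every move from E reaches a W position, so the mover loses.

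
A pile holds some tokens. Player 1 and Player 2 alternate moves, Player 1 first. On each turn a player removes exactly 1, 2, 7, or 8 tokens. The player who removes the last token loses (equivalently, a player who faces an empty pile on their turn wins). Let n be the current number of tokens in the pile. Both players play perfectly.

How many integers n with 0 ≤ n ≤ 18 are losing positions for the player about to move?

6

Positions with no move are W. A position that does have a move is losing for the player to move precisely when every available move leads to a winning position for the opponent. Fill in the labels:
n=0: no move; the opponent has just taken the last token and therefore loses → W
n=1: only reaches 0(W), which is W → L
n=2: reaches L-position 1 → W
n=3: reaches L-position 1 → W
n=4: only reaches 3(W), 2(W), all W → L
n=5: reaches L-position 4 → W
n=6: reaches L-position 4 → W
n=7: only reaches 6(W), 5(W), 0(W), all W → L
n=8: reaches L-position 7 → W
n=9: reaches L-position 7 → W
n=10: only reaches 9(W), 8(W), 3(W), 2(W), all W → L
n=11: reaches L-position 10 → W
n=12: reaches L-position 10 → W
n=13: only reaches 12(W), 11(W), 6(W), 5(W), all W → L
n=14: reaches L-position 13 → W
n=15: reaches L-position 13 → W
n=16: only reaches 15(W), 14(W), 9(W), 8(W), all W → L
n=17: reaches L-position 16 → W
n=18: reaches L-position 16 → W
L entries with 0 ≤ n ≤ 18: n = 1, 4, 7, 10, 13, 16; that makes 6.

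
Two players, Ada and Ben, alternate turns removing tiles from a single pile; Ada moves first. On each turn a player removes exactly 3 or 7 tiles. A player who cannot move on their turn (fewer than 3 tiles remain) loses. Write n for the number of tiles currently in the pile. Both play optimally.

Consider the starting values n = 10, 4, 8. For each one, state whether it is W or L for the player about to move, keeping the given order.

Build the W/L table. Terminal = L. A non-terminal position is W if it has a move to some L; otherwise it is L.
n=0: no move → L
n=1: no move → L
n=2: no move → L
n=3: W (go to 0, an L position)
n=4: W (go to 1, an L position)
n=5: W (go to 2, an L position)
n=6: L (sole option 3(W) is W)
n=7: W (go to 0, an L position)
n=8: W (go to 1, an L position)
n=9: W (go to 6, an L position)
n=10: L (options 7(W), 3(W) are all W)

10: L, 4: W, 8: W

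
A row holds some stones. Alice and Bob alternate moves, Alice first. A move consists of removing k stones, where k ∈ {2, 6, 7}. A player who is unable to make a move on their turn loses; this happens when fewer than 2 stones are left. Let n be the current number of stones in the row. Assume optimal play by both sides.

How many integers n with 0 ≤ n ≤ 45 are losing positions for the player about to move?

19

Use the standard recursion: the mover loses at a terminal position; elsewhere, the mover wins exactly when some move hands the opponent an L position.
n=0: no move → L
n=1: no move → L
n=2: can move to 0, which is L ⇒ W
n=3: can move to 1, which is L ⇒ W
n=4: the only move is to 2(W), a W ⇒ L
n=5: the only move is to 3(W), a W ⇒ L
n=6: can move to 4, which is L ⇒ W
n=7: can move to 5, which is L ⇒ W
n=8: can move to 1, which is L ⇒ W
n=9: moves to 7(W), 3(W), 2(W); every one is W ⇒ L
n=10: can move to 4, which is L ⇒ W
n=11: can move to 9, which is L ⇒ W
n=12: can move to 5, which is L ⇒ W
n=13: moves to 11(W), 7(W), 6(W); every one is W ⇒ L
n=14: moves to 12(W), 8(W), 7(W); every one is W ⇒ L
n=15: can move to 13, which is L ⇒ W
n=16: can move to 14, which is L ⇒ W
n=17: moves to 15(W), 11(W), 10(W); every one is W ⇒ L
n=18: moves to 16(W), 12(W), 11(W); every one is W ⇒ L
n=19: can move to 17, which is L ⇒ W
n=20: can move to 18, which is L ⇒ W
n=21: can move to 14, which is L ⇒ W
n=22: moves to 20(W), 16(W), 15(W); every one is W ⇒ L
n=23: can move to 17, which is L ⇒ W
n=24: can move to 22, which is L ⇒ W
n=25: can move to 18, which is L ⇒ W
n=26: moves to 24(W), 20(W), 19(W); every one is W ⇒ L
n=27: moves to 25(W), 21(W), 20(W); every one is W ⇒ L
n=28: can move to 26, which is L ⇒ W
n=29: can move to 27, which is L ⇒ W
n=30: moves to 28(W), 24(W), 23(W); every one is W ⇒ L
n=31: moves to 29(W), 25(W), 24(W); every one is W ⇒ L
n=32: can move to 30, which is L ⇒ W
n=33: can move to 31, which is L ⇒ W
n=34: can move to 27, which is L ⇒ W
n=35: moves to 33(W), 29(W), 28(W); every one is W ⇒ L
n=36: can move to 30, which is L ⇒ W
n=37: can move to 35, which is L ⇒ W
n=38: can move to 31, which is L ⇒ W
n=39: moves to 37(W), 33(W), 32(W); every one is W ⇒ L
n=40: moves to 38(W), 34(W), 33(W); every one is W ⇒ L
n=41: can move to 39, which is L ⇒ W
n=42: can move to 40, which is L ⇒ W
n=43: moves to 41(W), 37(W), 36(W); every one is W ⇒ L
n=44: moves to 42(W), 38(W), 37(W); every one is W ⇒ L
n=45: can move to 43, which is L ⇒ W
L entries with 0 ≤ n ≤ 45: n = 0, 1, 4, 5, 9, 13, 14, 17, 18, 22, 26, 27, 30, 31, 35, 39, 40, 43, 44; that makes 19.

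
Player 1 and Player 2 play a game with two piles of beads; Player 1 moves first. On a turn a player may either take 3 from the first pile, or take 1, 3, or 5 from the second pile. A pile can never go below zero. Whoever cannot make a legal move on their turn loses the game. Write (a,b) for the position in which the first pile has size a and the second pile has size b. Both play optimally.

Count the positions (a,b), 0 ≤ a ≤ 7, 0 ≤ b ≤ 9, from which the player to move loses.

Build the W/L table. Terminal = L. A non-terminal position is W if it has a move to some L; otherwise it is L.
Every move lowers a or b (never raises either), so fill the grid row by row in increasing a, and left to right within a row: each cell's successors are then already labelled.
      b=0  b=1  b=2  b=3  b=4  b=5  b=6  b=7  b=8  b=9
a=0:    L    W    L    W    L    W    L    W    L    W
a=1:    L    W    L    W    L    W    L    W    L    W
a=2:    L    W    L    W    L    W    L    W    L    W
a=3:    W    L    W    L    W    L    W    L    W    L
a=4:    W    L    W    L    W    L    W    L    W    L
a=5:    W    L    W    L    W    L    W    L    W    L
a=6:    L    W    L    W    L    W    L    W    L    W
a=7:    L    W    L    W    L    W    L    W    L    W
Cells with no legal move (terminal, hence L): (0,0), (1,0), (2,0).
The remaining L cells, each justified by listing all of its moves:
(0,2): L (sole option (0,1)(W) is W)
(0,4): L (options (0,3)(W), (0,1)(W) are all W)
(0,6): L (options (0,5)(W), (0,3)(W), (0,1)(W) are all W)
(0,8): L (options (0,7)(W), (0,5)(W), (0,3)(W) are all W)
(1,2): L (sole option (1,1)(W) is W)
(1,4): L (options (1,3)(W), (1,1)(W) are all W)
(1,6): L (options (1,5)(W), (1,3)(W), (1,1)(W) are all W)
(1,8): L (options (1,7)(W), (1,5)(W), (1,3)(W) are all W)
(2,2): L (sole option (2,1)(W) is W)
(2,4): L (options (2,3)(W), (2,1)(W) are all W)
(2,6): L (options (2,5)(W), (2,3)(W), (2,1)(W) are all W)
(2,8): L (options (2,7)(W), (2,5)(W), (2,3)(W) are all W)
(3,1): L (options (0,1)(W), (3,0)(W) are all W)
(3,3): L (options (0,3)(W), (3,2)(W), (3,0)(W) are all W)
(3,5): L (options (0,5)(W), (3,4)(W), (3,2)(W), (3,0)(W) are all W)
(3,7): L (options (0,7)(W), (3,6)(W), (3,4)(W), (3,2)(W) are all W)
(3,9): L (options (0,9)(W), (3,8)(W), (3,6)(W), (3,4)(W) are all W)
(4,1): L (options (1,1)(W), (4,0)(W) are all W)
(4,3): L (options (1,3)(W), (4,2)(W), (4,0)(W) are all W)
(4,5): L (options (1,5)(W), (4,4)(W), (4,2)(W), (4,0)(W) are all W)
(4,7): L (options (1,7)(W), (4,6)(W), (4,4)(W), (4,2)(W) are all W)
(4,9): L (options (1,9)(W), (4,8)(W), (4,6)(W), (4,4)(W) are all W)
(5,1): L (options (2,1)(W), (5,0)(W) are all W)
(5,3): L (options (2,3)(W), (5,2)(W), (5,0)(W) are all W)
(5,5): L (options (2,5)(W), (5,4)(W), (5,2)(W), (5,0)(W) are all W)
(5,7): L (options (2,7)(W), (5,6)(W), (5,4)(W), (5,2)(W) are all W)
(5,9): L (options (2,9)(W), (5,8)(W), (5,6)(W), (5,4)(W) are all W)
(6,0): L (sole option (3,0)(W) is W)
(6,2): L (options (3,2)(W), (6,1)(W) are all W)
(6,4): L (options (3,4)(W), (6,3)(W), (6,1)(W) are all W)
(6,6): L (options (3,6)(W), (6,5)(W), (6,3)(W), (6,1)(W) are all W)
(6,8): L (options (3,8)(W), (6,7)(W), (6,5)(W), (6,3)(W) are all W)
(7,0): L (sole option (4,0)(W) is W)
(7,2): L (options (4,2)(W), (7,1)(W) are all W)
(7,4): L (options (4,4)(W), (7,3)(W), (7,1)(W) are all W)
(7,6): L (options (4,6)(W), (7,5)(W), (7,3)(W), (7,1)(W) are all W)
(7,8): L (options (4,8)(W), (7,7)(W), (7,5)(W), (7,3)(W) are all W)
Every other cell has at least one move into one of the L cells above, so it is W.
L cells per row: a=0: 5, a=1: 5, a=2: 5, a=3: 5, a=4: 5, a=5: 5, a=6: 5, a=7: 5; total 40.

40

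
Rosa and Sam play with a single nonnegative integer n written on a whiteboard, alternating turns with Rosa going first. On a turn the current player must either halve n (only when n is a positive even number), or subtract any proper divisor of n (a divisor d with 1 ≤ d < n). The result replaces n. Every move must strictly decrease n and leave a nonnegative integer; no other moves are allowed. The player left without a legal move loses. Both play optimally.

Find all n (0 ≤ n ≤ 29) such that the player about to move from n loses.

0, 1, 3, 5, 7, 9, 11, 13, 15, 17, 19, 21, 23, 25, 27, 29

Work bottom-up. With no move the player to move loses. Otherwise the position is W if at least one move leads to an L position for the opponent, and L if every move leads to a W.
n=0: no move → L
n=1: no move → L
n=2: can move to 1, which is L ⇒ W
n=3: the only move is to 2(W), a W ⇒ L
n=4: can move to 3, which is L ⇒ W
n=5: the only move is to 4(W), a W ⇒ L
n=6: can move to 3, which is L ⇒ W
n=7: the only move is to 6(W), a W ⇒ L
n=8: can move to 7, which is L ⇒ W
n=9: moves to 6(W), 8(W); every one is W ⇒ L
n=10: can move to 5, which is L ⇒ W
n=11: the only move is to 10(W), a W ⇒ L
n=12: can move to 9, which is L ⇒ W
n=13: the only move is to 12(W), a W ⇒ L
n=14: can move to 7, which is L ⇒ W
n=15: moves to 10(W), 12(W), 14(W); every one is W ⇒ L
n=16: can move to 15, which is L ⇒ W
n=17: the only move is to 16(W), a W ⇒ L
n=18: can move to 9, which is L ⇒ W
n=19: the only move is to 18(W), a W ⇒ L
n=20: can move to 15, which is L ⇒ W
n=21: moves to 14(W), 18(W), 20(W); every one is W ⇒ L
n=22: can move to 11, which is L ⇒ W
n=23: the only move is to 22(W), a W ⇒ L
n=24: can move to 21, which is L ⇒ W
n=25: moves to 20(W), 24(W); every one is W ⇒ L
n=26: can move to 13, which is L ⇒ W
n=27: moves to 18(W), 24(W), 26(W); every one is W ⇒ L
n=28: can move to 21, which is L ⇒ W
n=29: the only move is to 28(W), a W ⇒ L
Reading off the rows marked L gives the requested list; there are 16 such values of n.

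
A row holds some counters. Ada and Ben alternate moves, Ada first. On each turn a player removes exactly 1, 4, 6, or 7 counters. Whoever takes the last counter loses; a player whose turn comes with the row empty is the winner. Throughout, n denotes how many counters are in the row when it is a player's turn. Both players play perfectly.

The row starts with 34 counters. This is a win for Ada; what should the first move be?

Classify positions by backward induction: terminal positions (no move available) are W. From any other position, the mover wins iff some move reaches an L.
n=0: no move; the opponent has just taken the last counter and therefore loses → W
n=1: only reaches 0(W), which is W → L
n=2: reaches L-position 1 → W
n=3: only reaches 2(W), which is W → L
n=4: reaches L-position 3 → W
n=5: reaches L-position 1 → W
n=6: only reaches 5(W), 2(W), 0(W), all W → L
n=7: reaches L-position 6 → W
n=8: reaches L-position 1 → W
n=9: reaches L-position 3 → W
n=10: reaches L-position 6 → W
n=11: only reaches 10(W), 7(W), 5(W), 4(W), all W → L
n=12: reaches L-position 11 → W
n=13: reaches L-position 6 → W
n=14: only reaches 13(W), 10(W), 8(W), 7(W), all W → L
n=15: reaches L-position 14 → W
n=16: only reaches 15(W), 12(W), 10(W), 9(W), all W → L
n=17: reaches L-position 16 → W
n=18: reaches L-position 14 → W
n=19: only reaches 18(W), 15(W), 13(W), 12(W), all W → L
n=20: reaches L-position 19 → W
n=21: reaches L-position 14 → W
n=22: reaches L-position 16 → W
n=23: reaches L-position 19 → W
n=24: only reaches 23(W), 20(W), 18(W), 17(W), all W → L
n=25: reaches L-position 24 → W
n=26: reaches L-position 19 → W
n=27: only reaches 26(W), 23(W), 21(W), 20(W), all W → L
n=28: reaches L-position 27 → W
n=29: only reaches 28(W), 25(W), 23(W), 22(W), all W → L
n=30: reaches L-position 29 → W
n=31: reaches L-position 27 → W
n=32: only reaches 31(W), 28(W), 26(W), 25(W), all W → L
n=33: reaches L-position 32 → W
n=34: reaches L-position 27 → W
From 34, the L positions reachable in one move are: 27.

Remove 7, leaving 27.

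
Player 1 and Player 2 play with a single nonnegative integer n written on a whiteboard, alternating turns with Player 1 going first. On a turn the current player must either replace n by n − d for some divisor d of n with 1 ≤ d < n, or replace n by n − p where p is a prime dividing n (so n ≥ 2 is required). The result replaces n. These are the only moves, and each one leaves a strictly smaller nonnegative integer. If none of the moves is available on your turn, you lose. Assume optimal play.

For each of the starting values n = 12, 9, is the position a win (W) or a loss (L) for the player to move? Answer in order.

12: W, 9: L

Work bottom-up. With no move the player to move loses. Otherwise the position is W if at least one move leads to an L position for the opponent, and L if every move leads to a W.
n=0: no move → L
n=1: no move → L
n=2: reaches L-position 0 → W
n=3: reaches L-position 0 → W
n=4: only reaches 2(W), 3(W), all W → L
n=5: reaches L-position 0 → W
n=6: reaches L-position 4 → W
n=7: reaches L-position 0 → W
n=8: reaches L-position 4 → W
n=9: only reaches 6(W), 8(W), all W → L
n=10: reaches L-position 9 → W
n=11: reaches L-position 0 → W
n=12: reaches L-position 9 → W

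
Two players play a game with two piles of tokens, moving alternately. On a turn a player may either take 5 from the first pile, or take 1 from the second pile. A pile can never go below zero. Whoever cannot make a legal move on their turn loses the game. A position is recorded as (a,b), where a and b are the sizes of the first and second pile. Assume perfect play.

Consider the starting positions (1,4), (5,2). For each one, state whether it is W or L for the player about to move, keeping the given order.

(1,4): L, (5,2): W

Compute win/loss labels from the base case upward. A position with no move is L. Any other position is W if it can reach an L in one move, else L.
No move ever increases a pile, so every position that can arise here has a ≤ 5 and b ≤ 4; it is enough to label the cells with 0 ≤ a ≤ 5 and 0 ≤ b ≤ 4.
Every move lowers a or b (never raises either), so fill the grid row by row in increasing a, and left to right within a row: each cell's successors are then already labelled.
      b=0  b=1  b=2  b=3  b=4
a=0:    L    W    L    W    L
a=1:    L    W    L    W    L
a=2:    L    W    L    W    L
a=3:    L    W    L    W    L
a=4:    L    W    L    W    L
a=5:    W    L    W    L    W
Cells with no legal move (terminal, hence L): (0,0), (1,0), (2,0), (3,0), (4,0).
The remaining L cells, each justified by listing all of its moves:
(0,2): only reaches (0,1)(W), which is W → L
(0,4): only reaches (0,3)(W), which is W → L
(1,2): only reaches (1,1)(W), which is W → L
(1,4): only reaches (1,3)(W), which is W → L
(2,2): only reaches (2,1)(W), which is W → L
(2,4): only reaches (2,3)(W), which is W → L
(3,2): only reaches (3,1)(W), which is W → L
(3,4): only reaches (3,3)(W), which is W → L
(4,2): only reaches (4,1)(W), which is W → L
(4,4): only reaches (4,3)(W), which is W → L
(5,1): only reaches (0,1)(W), (5,0)(W), all W → L
(5,3): only reaches (0,3)(W), (5,2)(W), all W → L
Every other cell has at least one move into one of the L cells above, so it is W.
(1,4): one of the L cells justified above, so L
(5,2): the move to (0,2) reaches an L cell, so W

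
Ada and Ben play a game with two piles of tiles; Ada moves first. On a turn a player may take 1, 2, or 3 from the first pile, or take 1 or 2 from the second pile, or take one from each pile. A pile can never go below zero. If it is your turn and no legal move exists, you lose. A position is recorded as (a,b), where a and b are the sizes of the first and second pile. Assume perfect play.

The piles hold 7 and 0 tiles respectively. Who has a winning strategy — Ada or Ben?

Positions with no move are L. A position that does have a move is losing for the player to move precisely when every available move leads to a winning position for the opponent. Fill in the labels:
No move ever increases a pile, so every position that can arise here has a ≤ 7 and b ≤ 0; it is enough to label the cells with 0 ≤ a ≤ 7 and 0 ≤ b ≤ 0.
Every move lowers a or b (never raises either), so fill the grid row by row in increasing a, and left to right within a row: each cell's successors are then already labelled.
      b=0
a=0:    L
a=1:    W
a=2:    W
a=3:    W
a=4:    L
a=5:    W
a=6:    W
a=7:    W
Cells with no legal move (terminal, hence L): (0,0).
The remaining L cells, each justified by listing all of its moves:
(4,0): only reaches (3,0)(W), (2,0)(W), (1,0)(W), all W → L
Every other cell has at least one move into one of the L cells above, so it is W.
The starting position (7,0) is W: Ada should move to (4,0), handing over an L position.

Ada wins.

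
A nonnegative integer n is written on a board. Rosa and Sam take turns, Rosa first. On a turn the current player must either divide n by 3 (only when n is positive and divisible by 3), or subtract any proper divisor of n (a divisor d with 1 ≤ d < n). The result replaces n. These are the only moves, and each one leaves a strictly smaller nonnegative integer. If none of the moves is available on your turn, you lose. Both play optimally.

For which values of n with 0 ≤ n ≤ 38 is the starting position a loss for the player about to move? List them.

Label each position W (a win for the player to move) or L (a loss). A position with no legal move is L; any other position is W exactly when some move reaches an L, and L when every move reaches a W.
n=0: no move → L
n=1: no move → L
n=2: can move to 1, which is L ⇒ W
n=3: can move to 1, which is L ⇒ W
n=4: moves to 2(W), 3(W); every one is W ⇒ L
n=5: can move to 4, which is L ⇒ W
n=6: can move to 4, which is L ⇒ W
n=7: the only move is to 6(W), a W ⇒ L
n=8: can move to 4, which is L ⇒ W
n=9: moves to 3(W), 6(W), 8(W); every one is W ⇒ L
n=10: can move to 9, which is L ⇒ W
n=11: the only move is to 10(W), a W ⇒ L
n=12: can move to 4, which is L ⇒ W
n=13: the only move is to 12(W), a W ⇒ L
n=14: can move to 7, which is L ⇒ W
n=15: moves to 5(W), 10(W), 12(W), 14(W); every one is W ⇒ L
n=16: can move to 15, which is L ⇒ W
n=17: the only move is to 16(W), a W ⇒ L
n=18: can move to 9, which is L ⇒ W
n=19: the only move is to 18(W), a W ⇒ L
n=20: can move to 15, which is L ⇒ W
n=21: can move to 7, which is L ⇒ W
n=22: can move to 11, which is L ⇒ W
n=23: the only move is to 22(W), a W ⇒ L
n=24: can move to 23, which is L ⇒ W
n=25: moves to 20(W), 24(W); every one is W ⇒ L
n=26: can move to 13, which is L ⇒ W
n=27: can move to 9, which is L ⇒ W
n=28: moves to 14(W), 21(W), 24(W), 26(W), 27(W); every one is W ⇒ L
n=29: can move to 28, which is L ⇒ W
n=30: can move to 15, which is L ⇒ W
n=31: the only move is to 30(W), a W ⇒ L
n=32: can move to 28, which is L ⇒ W
n=33: can move to 11, which is L ⇒ W
n=34: can move to 17, which is L ⇒ W
n=35: can move to 28, which is L ⇒ W
n=36: moves to 12(W), 18(W), 24(W), 27(W), 30(W), 32(W), 33(W), 34(W), 35(W); every one is W ⇒ L
n=37: can move to 36, which is L ⇒ W
n=38: can move to 19, which is L ⇒ W
Reading off the rows marked L gives the requested list; there are 15 such values of n.

0, 1, 4, 7, 9, 11, 13, 15, 17, 19, 23, 25, 28, 31, 36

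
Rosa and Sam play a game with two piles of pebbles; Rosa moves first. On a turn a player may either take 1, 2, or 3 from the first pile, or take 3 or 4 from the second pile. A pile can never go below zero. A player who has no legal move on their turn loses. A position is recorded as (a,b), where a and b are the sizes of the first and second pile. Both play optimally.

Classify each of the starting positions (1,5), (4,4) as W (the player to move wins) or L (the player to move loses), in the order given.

(1,5): L, (4,4): W

Build the W/L table. Terminal = L. A non-terminal position is W if it has a move to some L; otherwise it is L.
No move ever increases a pile, so every position that can arise here has a ≤ 4 and b ≤ 5; it is enough to label the cells with 0 ≤ a ≤ 4 and 0 ≤ b ≤ 5.
Every move lowers a or b (never raises either), so fill the grid row by row in increasing a, and left to right within a row: each cell's successors are then already labelled.
      b=0  b=1  b=2  b=3  b=4  b=5
a=0:    L    L    L    W    W    W
a=1:    W    W    W    L    L    L
a=2:    W    W    W    W    W    W
a=3:    W    W    W    W    W    W
a=4:    L    L    L    W    W    W
Cells with no legal move (terminal, hence L): (0,0), (0,1), (0,2).
The remaining L cells, each justified by listing all of its moves:
(1,3): moves to (0,3)(W), (1,0)(W); every one is W ⇒ L
(1,4): moves to (0,4)(W), (1,1)(W), (1,0)(W); every one is W ⇒ L
(1,5): moves to (0,5)(W), (1,2)(W), (1,1)(W); every one is W ⇒ L
(4,0): moves to (3,0)(W), (2,0)(W), (1,0)(W); every one is W ⇒ L
(4,1): moves to (3,1)(W), (2,1)(W), (1,1)(W); every one is W ⇒ L
(4,2): moves to (3,2)(W), (2,2)(W), (1,2)(W); every one is W ⇒ L
Every other cell has at least one move into one of the L cells above, so it is W.
(1,5): one of the L cells justified above, so L
(4,4): the move to (1,4) reaches an L cell, so W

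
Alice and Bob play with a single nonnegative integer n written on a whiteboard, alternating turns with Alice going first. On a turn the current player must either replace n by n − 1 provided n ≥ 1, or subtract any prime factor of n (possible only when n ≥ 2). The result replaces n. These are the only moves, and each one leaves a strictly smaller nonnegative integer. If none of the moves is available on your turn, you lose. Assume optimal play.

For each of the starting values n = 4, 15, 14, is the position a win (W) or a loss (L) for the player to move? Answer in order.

Positions with no move are L. A position that does have a move is losing for the player to move precisely when every available move leads to a winning position for the opponent. Fill in the labels:
n=0: no move → L
n=1: can move to 0, which is L ⇒ W
n=2: can move to 0, which is L ⇒ W
n=3: can move to 0, which is L ⇒ W
n=4: moves to 2(W), 3(W); every one is W ⇒ L
n=5: can move to 0, which is L ⇒ W
n=6: can move to 4, which is L ⇒ W
n=7: can move to 0, which is L ⇒ W
n=8: moves to 6(W), 7(W); every one is W ⇒ L
n=9: can move to 8, which is L ⇒ W
n=10: can move to 8, which is L ⇒ W
n=11: can move to 0, which is L ⇒ W
n=12: moves to 9(W), 10(W), 11(W); every one is W ⇒ L
n=13: can move to 0, which is L ⇒ W
n=14: can move to 12, which is L ⇒ W
n=15: can move to 12, which is L ⇒ W

4: L, 15: W, 14: W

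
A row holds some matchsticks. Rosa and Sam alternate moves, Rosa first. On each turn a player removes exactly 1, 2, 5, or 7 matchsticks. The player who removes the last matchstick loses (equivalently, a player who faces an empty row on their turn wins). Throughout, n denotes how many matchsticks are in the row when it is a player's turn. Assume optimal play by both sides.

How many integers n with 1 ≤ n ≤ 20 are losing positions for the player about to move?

7

Use the standard recursion: the mover wins at a terminal position; elsewhere, the mover wins exactly when some move hands the opponent an L position.
n=0: no move; the opponent has just taken the last matchstick and therefore loses → W
n=1: →0(W) only, which is W, so L
n=2: →1(L), so W
n=3: →1(L), so W
n=4: →3(W), 2(W) — all W, so L
n=5: →4(L), so W
n=6: →4(L), so W
n=7: →6(W), 5(W), 2(W), 0(W) — all W, so L
n=8: →7(L), so W
n=9: →7(L), so W
n=10: →9(W), 8(W), 5(W), 3(W) — all W, so L
n=11: →10(L), so W
n=12: →10(L), so W
n=13: →12(W), 11(W), 8(W), 6(W) — all W, so L
n=14: →13(L), so W
n=15: →13(L), so W
n=16: →15(W), 14(W), 11(W), 9(W) — all W, so L
n=17: →16(L), so W
n=18: →16(L), so W
n=19: →18(W), 17(W), 14(W), 12(W) — all W, so L
n=20: →19(L), so W
L entries with 1 ≤ n ≤ 20 (the range starts at n=1): n = 1, 4, 7, 10, 13, 16, 19; that makes 7.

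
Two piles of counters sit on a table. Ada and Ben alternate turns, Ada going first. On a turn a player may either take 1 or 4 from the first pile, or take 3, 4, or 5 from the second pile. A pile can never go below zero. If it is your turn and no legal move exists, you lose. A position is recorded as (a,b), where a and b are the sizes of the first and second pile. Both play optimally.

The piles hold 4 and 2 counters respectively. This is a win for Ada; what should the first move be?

Move to (0,2).

Work bottom-up. With no move the player to move loses. Otherwise the position is W if at least one move leads to an L position for the opponent, and L if every move leads to a W.
No move ever increases a pile, so every position that can arise here has a ≤ 4 and b ≤ 2; it is enough to label the cells with 0 ≤ a ≤ 4 and 0 ≤ b ≤ 2.
Every move lowers a or b (never raises either), so fill the grid row by row in increasing a, and left to right within a row: each cell's successors are then already labelled.
      b=0  b=1  b=2
a=0:    L    L    L
a=1:    W    W    W
a=2:    L    L    L
a=3:    W    W    W
a=4:    W    W    W
Cells with no legal move (terminal, hence L): (0,0), (0,1), (0,2).
The remaining L cells, each justified by listing all of its moves:
(2,0): the only move is to (1,0)(W), a W ⇒ L
(2,1): the only move is to (1,1)(W), a W ⇒ L
(2,2): the only move is to (1,2)(W), a W ⇒ L
Every other cell has at least one move into one of the L cells above, so it is W.
From (4,2), the L positions reachable in one move are: (0,2).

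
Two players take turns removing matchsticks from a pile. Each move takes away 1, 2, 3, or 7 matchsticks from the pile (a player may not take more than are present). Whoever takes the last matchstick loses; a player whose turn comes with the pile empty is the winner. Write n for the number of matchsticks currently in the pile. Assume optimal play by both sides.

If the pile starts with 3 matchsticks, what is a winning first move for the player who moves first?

Remove 2, leaving 1.

Use the standard recursion: the mover wins at a terminal position; elsewhere, the mover wins exactly when some move hands the opponent an L position.
n=0: no move; the opponent has just taken the last matchstick and therefore loses → W
n=1: L (sole option 0(W) is W)
n=2: W (go to 1, an L position)
n=3: W (go to 1, an L position)
From 3, the L positions reachable in one move are: 1.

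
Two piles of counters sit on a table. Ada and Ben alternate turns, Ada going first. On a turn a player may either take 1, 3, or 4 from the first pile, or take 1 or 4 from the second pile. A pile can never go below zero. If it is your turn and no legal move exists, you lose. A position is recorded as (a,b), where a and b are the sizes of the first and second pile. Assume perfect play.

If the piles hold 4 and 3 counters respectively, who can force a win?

Compute win/loss labels from the base case upward. A position with no move is L. Any other position is W if it can reach an L in one move, else L.
No move ever increases a pile, so every position that can arise here has a ≤ 4 and b ≤ 3; it is enough to label the cells with 0 ≤ a ≤ 4 and 0 ≤ b ≤ 3.
Every move lowers a or b (never raises either), so fill the grid row by row in increasing a, and left to right within a row: each cell's successors are then already labelled.
      b=0  b=1  b=2  b=3
a=0:    L    W    L    W
a=1:    W    L    W    L
a=2:    L    W    L    W
a=3:    W    L    W    L
a=4:    W    W    W    W
Cells with no legal move (terminal, hence L): (0,0).
The remaining L cells, each justified by listing all of its moves:
(0,2): →(0,1)(W) only, which is W, so L
(1,1): →(0,1)(W), (1,0)(W) — all W, so L
(1,3): →(0,3)(W), (1,2)(W) — all W, so L
(2,0): →(1,0)(W) only, which is W, so L
(2,2): →(1,2)(W), (2,1)(W) — all W, so L
(3,1): →(2,1)(W), (0,1)(W), (3,0)(W) — all W, so L
(3,3): →(2,3)(W), (0,3)(W), (3,2)(W) — all W, so L
Every other cell has at least one move into one of the L cells above, so it is W.
From (4,3) Ada can move to (3,3), reaching an L position.

Ada wins.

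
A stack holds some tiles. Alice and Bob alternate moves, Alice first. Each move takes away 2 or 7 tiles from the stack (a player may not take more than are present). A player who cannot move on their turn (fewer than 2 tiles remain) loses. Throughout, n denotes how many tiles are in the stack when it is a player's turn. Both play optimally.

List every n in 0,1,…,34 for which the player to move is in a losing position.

0, 1, 4, 5, 9, 10, 13, 14, 18, 19, 22, 23, 27, 28, 31, 32

Classify positions by backward induction: terminal positions (no move available) are L. From any other position, the mover wins iff some move reaches an L.
n=0: no move → L
n=1: no move → L
n=2: →0(L), so W
n=3: →1(L), so W
n=4: →2(W) only, which is W, so L
n=5: →3(W) only, which is W, so L
n=6: →4(L), so W
n=7: →5(L), so W
n=8: →1(L), so W
n=9: →7(W), 2(W) — all W, so L
n=10: →8(W), 3(W) — all W, so L
n=11: →9(L), so W
n=12: →10(L), so W
n=13: →11(W), 6(W) — all W, so L
n=14: →12(W), 7(W) — all W, so L
n=15: →13(L), so W
n=16: →14(L), so W
n=17: →10(L), so W
n=18: →16(W), 11(W) — all W, so L
n=19: →17(W), 12(W) — all W, so L
n=20: →18(L), so W
n=21: →19(L), so W
n=22: →20(W), 15(W) — all W, so L
n=23: →21(W), 16(W) — all W, so L
n=24: →22(L), so W
n=25: →23(L), so W
n=26: →19(L), so W
n=27: →25(W), 20(W) — all W, so L
n=28: →26(W), 21(W) — all W, so L
n=29: →27(L), so W
n=30: →28(L), so W
n=31: →29(W), 24(W) — all W, so L
n=32: →30(W), 25(W) — all W, so L
n=33: →31(L), so W
n=34: →32(L), so W
Reading off the rows marked L gives the requested list; there are 16 such values of n.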